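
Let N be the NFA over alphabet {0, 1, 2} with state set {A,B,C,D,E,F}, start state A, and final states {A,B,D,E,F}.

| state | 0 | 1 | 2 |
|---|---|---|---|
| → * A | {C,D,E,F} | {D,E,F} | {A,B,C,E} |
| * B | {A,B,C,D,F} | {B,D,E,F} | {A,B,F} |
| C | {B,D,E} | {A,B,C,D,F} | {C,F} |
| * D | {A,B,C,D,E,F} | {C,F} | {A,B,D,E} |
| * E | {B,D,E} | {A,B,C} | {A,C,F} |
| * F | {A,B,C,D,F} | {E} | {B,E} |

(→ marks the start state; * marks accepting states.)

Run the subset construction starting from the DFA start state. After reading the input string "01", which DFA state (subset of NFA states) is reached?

{A,B,C,D,E,F}

Start: {A}.
δ(A,0) = {C,D,E,F}.
Union: {C,D,E,F}.
After 0: {C,D,E,F}.
δ(C,1) = {A,B,C,D,F}; δ(D,1) = {C,F}; δ(E,1) = {A,B,C}; δ(F,1) = {E}.
Union: {A,B,C,D,E,F}.
After 1: {A,B,C,D,E,F}.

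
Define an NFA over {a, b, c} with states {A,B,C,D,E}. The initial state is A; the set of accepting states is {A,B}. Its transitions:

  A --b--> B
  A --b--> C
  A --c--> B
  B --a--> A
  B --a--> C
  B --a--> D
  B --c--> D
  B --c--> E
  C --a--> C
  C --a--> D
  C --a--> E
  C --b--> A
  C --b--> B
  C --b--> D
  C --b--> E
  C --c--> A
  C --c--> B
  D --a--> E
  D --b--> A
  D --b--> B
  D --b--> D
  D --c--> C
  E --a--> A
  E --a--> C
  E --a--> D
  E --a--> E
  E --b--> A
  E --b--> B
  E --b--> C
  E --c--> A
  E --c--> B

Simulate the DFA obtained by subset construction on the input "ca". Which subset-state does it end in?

{A,C,D}

Start: {A}.
δ(A,c) = {B}.
Union: {B}.
After c: {B}.
δ(B,a) = {A,C,D}.
Union: {A,C,D}.
After a: {A,C,D}.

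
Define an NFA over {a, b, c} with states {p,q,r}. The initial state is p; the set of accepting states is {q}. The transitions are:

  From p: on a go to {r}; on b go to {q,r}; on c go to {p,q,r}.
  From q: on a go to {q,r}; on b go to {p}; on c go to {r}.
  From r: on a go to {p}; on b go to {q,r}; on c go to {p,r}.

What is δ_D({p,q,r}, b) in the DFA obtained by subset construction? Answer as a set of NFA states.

{p,q,r}

δ(p,b) = {q,r}; δ(q,b) = {p}; δ(r,b) = {q,r}.
Union: {p,q,r}.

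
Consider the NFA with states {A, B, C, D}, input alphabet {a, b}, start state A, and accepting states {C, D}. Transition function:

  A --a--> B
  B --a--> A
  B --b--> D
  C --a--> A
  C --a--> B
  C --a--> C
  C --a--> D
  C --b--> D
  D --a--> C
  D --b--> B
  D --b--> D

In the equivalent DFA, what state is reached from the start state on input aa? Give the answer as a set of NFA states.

{A}

Start: {A}.
δ(A,a) = {B}.
Union: {B}.
After a: {B}.
δ(B,a) = {A}.
Union: {A}.
After a: {A}.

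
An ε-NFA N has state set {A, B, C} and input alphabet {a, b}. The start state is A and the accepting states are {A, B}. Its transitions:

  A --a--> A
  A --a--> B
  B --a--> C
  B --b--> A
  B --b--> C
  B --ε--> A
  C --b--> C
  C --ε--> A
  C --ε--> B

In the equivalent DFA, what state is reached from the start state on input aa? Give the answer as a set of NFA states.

Start: {A}.
δ(A,a) = {A, B}.
Union: {A, B}.
After a: {A, B}.
δ(A,a) = {A, B}; δ(B,a) = {C}.
Union: {A, B, C}.
After a: {A, B, C}.

{A, B, C}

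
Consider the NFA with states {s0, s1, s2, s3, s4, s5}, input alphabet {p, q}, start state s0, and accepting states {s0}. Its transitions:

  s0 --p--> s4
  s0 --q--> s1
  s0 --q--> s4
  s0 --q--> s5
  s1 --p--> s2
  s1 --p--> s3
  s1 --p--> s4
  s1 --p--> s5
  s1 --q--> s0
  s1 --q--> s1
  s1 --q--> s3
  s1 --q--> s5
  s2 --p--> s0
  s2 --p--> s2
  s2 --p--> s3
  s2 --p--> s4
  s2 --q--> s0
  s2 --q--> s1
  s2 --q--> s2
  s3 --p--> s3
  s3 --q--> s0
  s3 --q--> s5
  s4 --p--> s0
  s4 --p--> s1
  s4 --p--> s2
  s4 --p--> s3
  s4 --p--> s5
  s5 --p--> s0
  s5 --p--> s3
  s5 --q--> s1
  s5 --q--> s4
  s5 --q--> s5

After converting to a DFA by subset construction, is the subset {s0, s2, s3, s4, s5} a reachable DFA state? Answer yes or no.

Start state of the DFA: {s0}.
{s0} --p--> {s4}  [new]
{s0} --q--> {s1, s4, s5}  [new]
{s4} --p--> {s0, s1, s2, s3, s5}  [new]
{s4} --q--> ∅  [new]
{s1, s4, s5} --p--> {s0, s1, s2, s3, s4, s5}  [new]
{s1, s4, s5} --q--> {s0, s1, s3, s4, s5}  [new]
{s0, s1, s2, s3, s5} --p--> {s0, s2, s3, s4, s5}  [new]
{s0, s1, s2, s3, s5} --q--> {s0, s1, s2, s3, s4, s5}  [seen]
∅ --p--> ∅  [seen]
∅ --q--> ∅  [seen]
{s0, s1, s2, s3, s4, s5} --p--> {s0, s1, s2, s3, s4, s5}  [seen]
{s0, s1, s2, s3, s4, s5} --q--> {s0, s1, s2, s3, s4, s5}  [seen]
{s0, s1, s3, s4, s5} --p--> {s0, s1, s2, s3, s4, s5}  [seen]
{s0, s1, s3, s4, s5} --q--> {s0, s1, s3, s4, s5}  [seen]
{s0, s2, s3, s4, s5} --p--> {s0, s1, s2, s3, s4, s5}  [seen]
{s0, s2, s3, s4, s5} --q--> {s0, s1, s2, s4, s5}  [new]
{s0, s1, s2, s4, s5} --p--> {s0, s1, s2, s3, s4, s5}  [seen]
{s0, s1, s2, s4, s5} --q--> {s0, s1, s2, s3, s4, s5}  [seen]
Reachable DFA states: {s0}, {s4}, {s1, s4, s5}, {s0, s1, s2, s3, s5}, ∅, {s0, s1, s2, s3, s4, s5}, {s0, s1, s3, s4, s5}, {s0, s2, s3, s4, s5}, {s0, s1, s2, s4, s5}.
{s0, s2, s3, s4, s5} is among them.

yes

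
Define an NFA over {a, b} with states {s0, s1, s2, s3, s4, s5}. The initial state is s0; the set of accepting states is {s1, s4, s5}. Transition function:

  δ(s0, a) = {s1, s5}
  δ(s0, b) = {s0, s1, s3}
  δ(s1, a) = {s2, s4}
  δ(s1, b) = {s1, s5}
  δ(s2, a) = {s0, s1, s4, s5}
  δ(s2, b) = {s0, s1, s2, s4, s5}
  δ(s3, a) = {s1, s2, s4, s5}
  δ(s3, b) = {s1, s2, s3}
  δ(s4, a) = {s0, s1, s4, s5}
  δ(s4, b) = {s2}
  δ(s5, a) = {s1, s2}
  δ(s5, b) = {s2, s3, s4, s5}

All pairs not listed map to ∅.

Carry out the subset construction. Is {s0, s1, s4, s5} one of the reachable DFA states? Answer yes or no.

Start state of the DFA: {s0}.
{s0} --a--> {s1, s5}  [new]
{s0} --b--> {s0, s1, s3}  [new]
{s1, s5} --a--> {s1, s2, s4}  [new]
{s1, s5} --b--> {s1, s2, s3, s4, s5}  [new]
{s0, s1, s3} --a--> {s1, s2, s4, s5}  [new]
{s0, s1, s3} --b--> {s0, s1, s2, s3, s5}  [new]
{s1, s2, s4} --a--> {s0, s1, s2, s4, s5}  [new]
{s1, s2, s4} --b--> {s0, s1, s2, s4, s5}  [seen]
{s1, s2, s3, s4, s5} --a--> {s0, s1, s2, s4, s5}  [seen]
{s1, s2, s3, s4, s5} --b--> {s0, s1, s2, s3, s4, s5}  [new]
{s1, s2, s4, s5} --a--> {s0, s1, s2, s4, s5}  [seen]
{s1, s2, s4, s5} --b--> {s0, s1, s2, s3, s4, s5}  [seen]
{s0, s1, s2, s3, s5} --a--> {s0, s1, s2, s4, s5}  [seen]
{s0, s1, s2, s3, s5} --b--> {s0, s1, s2, s3, s4, s5}  [seen]
{s0, s1, s2, s4, s5} --a--> {s0, s1, s2, s4, s5}  [seen]
{s0, s1, s2, s4, s5} --b--> {s0, s1, s2, s3, s4, s5}  [seen]
{s0, s1, s2, s3, s4, s5} --a--> {s0, s1, s2, s4, s5}  [seen]
{s0, s1, s2, s3, s4, s5} --b--> {s0, s1, s2, s3, s4, s5}  [seen]
Reachable DFA states: {s0}, {s1, s5}, {s0, s1, s3}, {s1, s2, s4}, {s1, s2, s3, s4, s5}, {s1, s2, s4, s5}, {s0, s1, s2, s3, s5}, {s0, s1, s2, s4, s5}, {s0, s1, s2, s3, s4, s5}.
{s0, s1, s4, s5} is not among them.

no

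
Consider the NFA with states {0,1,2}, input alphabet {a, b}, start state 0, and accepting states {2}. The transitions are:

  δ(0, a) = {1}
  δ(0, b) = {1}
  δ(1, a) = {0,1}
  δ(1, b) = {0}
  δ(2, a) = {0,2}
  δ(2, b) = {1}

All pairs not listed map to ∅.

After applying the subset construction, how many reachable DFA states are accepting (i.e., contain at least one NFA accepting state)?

Start state of the DFA: {0}.
{0} --a--> {1}  [new]
{0} --b--> {1}  [seen]
{1} --a--> {0,1}  [new]
{1} --b--> {0}  [seen]
{0,1} --a--> {0,1}  [seen]
{0,1} --b--> {0,1}  [seen]
Reachable DFA states: {0}, {1}, {0,1}.
Accepting DFA states (contain an NFA accepting state): none.

0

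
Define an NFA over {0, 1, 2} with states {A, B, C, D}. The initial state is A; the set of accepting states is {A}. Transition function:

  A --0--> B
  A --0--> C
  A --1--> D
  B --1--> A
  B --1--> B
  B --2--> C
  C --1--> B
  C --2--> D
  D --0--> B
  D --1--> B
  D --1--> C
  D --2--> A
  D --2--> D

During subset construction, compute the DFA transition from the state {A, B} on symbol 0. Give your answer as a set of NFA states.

{B, C}

δ(A,0) = {B, C}; δ(B,0) = ∅.
Union: {B, C}.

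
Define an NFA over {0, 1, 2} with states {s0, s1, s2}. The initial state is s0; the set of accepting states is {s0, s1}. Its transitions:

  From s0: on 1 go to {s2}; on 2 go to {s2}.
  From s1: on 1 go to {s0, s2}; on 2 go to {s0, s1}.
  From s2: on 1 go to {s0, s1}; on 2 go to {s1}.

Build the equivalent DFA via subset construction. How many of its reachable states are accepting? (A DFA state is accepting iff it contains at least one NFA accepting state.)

6

Start state of the DFA: {s0}.
{s0} --0--> ∅  [new]
{s0} --1--> {s2}  [new]
{s0} --2--> {s2}  [seen]
∅ --0--> ∅  [seen]
∅ --1--> ∅  [seen]
∅ --2--> ∅  [seen]
{s2} --0--> ∅  [seen]
{s2} --1--> {s0, s1}  [new]
{s2} --2--> {s1}  [new]
{s0, s1} --0--> ∅  [seen]
{s0, s1} --1--> {s0, s2}  [new]
{s0, s1} --2--> {s0, s1, s2}  [new]
{s1} --0--> ∅  [seen]
{s1} --1--> {s0, s2}  [seen]
{s1} --2--> {s0, s1}  [seen]
{s0, s2} --0--> ∅  [seen]
{s0, s2} --1--> {s0, s1, s2}  [seen]
{s0, s2} --2--> {s1, s2}  [new]
{s0, s1, s2} --0--> ∅  [seen]
{s0, s1, s2} --1--> {s0, s1, s2}  [seen]
{s0, s1, s2} --2--> {s0, s1, s2}  [seen]
{s1, s2} --0--> ∅  [seen]
{s1, s2} --1--> {s0, s1, s2}  [seen]
{s1, s2} --2--> {s0, s1}  [seen]
Reachable DFA states: {s0}, ∅, {s2}, {s0, s1}, {s1}, {s0, s2}, {s0, s1, s2}, {s1, s2}.
Accepting DFA states (contain an NFA accepting state): {s0}, {s0, s1}, {s1}, {s0, s2}, {s0, s1, s2}, {s1, s2}.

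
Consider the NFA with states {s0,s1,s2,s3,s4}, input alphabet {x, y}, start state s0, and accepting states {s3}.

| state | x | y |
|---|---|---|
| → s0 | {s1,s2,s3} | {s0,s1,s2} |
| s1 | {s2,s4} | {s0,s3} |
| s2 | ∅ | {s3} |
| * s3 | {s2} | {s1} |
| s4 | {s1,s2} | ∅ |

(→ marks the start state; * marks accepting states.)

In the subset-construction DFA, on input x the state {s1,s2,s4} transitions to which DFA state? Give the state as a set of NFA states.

{s1,s2,s4}

δ(s1,x) = {s2,s4}; δ(s2,x) = ∅; δ(s4,x) = {s1,s2}.
Union: {s1,s2,s4}.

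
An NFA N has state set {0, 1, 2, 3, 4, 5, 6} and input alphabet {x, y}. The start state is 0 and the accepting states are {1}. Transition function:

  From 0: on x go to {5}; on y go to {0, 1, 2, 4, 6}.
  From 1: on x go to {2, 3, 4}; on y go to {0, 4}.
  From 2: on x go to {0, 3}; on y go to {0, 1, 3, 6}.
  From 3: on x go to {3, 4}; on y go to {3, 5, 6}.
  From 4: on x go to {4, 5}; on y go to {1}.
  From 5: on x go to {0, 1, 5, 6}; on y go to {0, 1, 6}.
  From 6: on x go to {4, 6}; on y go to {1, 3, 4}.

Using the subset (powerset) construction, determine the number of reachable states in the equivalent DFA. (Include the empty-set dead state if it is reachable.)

Start state of the DFA: {0}.
{0} --x--> {5}  [new]
{0} --y--> {0, 1, 2, 4, 6}  [new]
{5} --x--> {0, 1, 5, 6}  [new]
{5} --y--> {0, 1, 6}  [new]
{0, 1, 2, 4, 6} --x--> {0, 2, 3, 4, 5, 6}  [new]
{0, 1, 2, 4, 6} --y--> {0, 1, 2, 3, 4, 6}  [new]
{0, 1, 5, 6} --x--> {0, 1, 2, 3, 4, 5, 6}  [new]
{0, 1, 5, 6} --y--> {0, 1, 2, 3, 4, 6}  [seen]
{0, 1, 6} --x--> {2, 3, 4, 5, 6}  [new]
{0, 1, 6} --y--> {0, 1, 2, 3, 4, 6}  [seen]
{0, 2, 3, 4, 5, 6} --x--> {0, 1, 3, 4, 5, 6}  [new]
{0, 2, 3, 4, 5, 6} --y--> {0, 1, 2, 3, 4, 5, 6}  [seen]
{0, 1, 2, 3, 4, 6} --x--> {0, 2, 3, 4, 5, 6}  [seen]
{0, 1, 2, 3, 4, 6} --y--> {0, 1, 2, 3, 4, 5, 6}  [seen]
{0, 1, 2, 3, 4, 5, 6} --x--> {0, 1, 2, 3, 4, 5, 6}  [seen]
{0, 1, 2, 3, 4, 5, 6} --y--> {0, 1, 2, 3, 4, 5, 6}  [seen]
{2, 3, 4, 5, 6} --x--> {0, 1, 3, 4, 5, 6}  [seen]
{2, 3, 4, 5, 6} --y--> {0, 1, 3, 4, 5, 6}  [seen]
{0, 1, 3, 4, 5, 6} --x--> {0, 1, 2, 3, 4, 5, 6}  [seen]
{0, 1, 3, 4, 5, 6} --y--> {0, 1, 2, 3, 4, 5, 6}  [seen]
Reachable DFA states: {0}, {5}, {0, 1, 2, 4, 6}, {0, 1, 5, 6}, {0, 1, 6}, {0, 2, 3, 4, 5, 6}, {0, 1, 2, 3, 4, 6}, {0, 1, 2, 3, 4, 5, 6}, {2, 3, 4, 5, 6}, {0, 1, 3, 4, 5, 6}.

10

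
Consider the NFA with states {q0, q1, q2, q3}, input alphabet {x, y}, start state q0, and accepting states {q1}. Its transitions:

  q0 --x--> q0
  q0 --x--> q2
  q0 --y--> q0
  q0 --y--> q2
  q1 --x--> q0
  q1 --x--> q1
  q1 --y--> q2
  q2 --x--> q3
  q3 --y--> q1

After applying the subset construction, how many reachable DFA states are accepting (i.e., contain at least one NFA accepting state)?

2

Start state of the DFA: {q0}.
{q0} --x--> {q0, q2}  [new]
{q0} --y--> {q0, q2}  [seen]
{q0, q2} --x--> {q0, q2, q3}  [new]
{q0, q2} --y--> {q0, q2}  [seen]
{q0, q2, q3} --x--> {q0, q2, q3}  [seen]
{q0, q2, q3} --y--> {q0, q1, q2}  [new]
{q0, q1, q2} --x--> {q0, q1, q2, q3}  [new]
{q0, q1, q2} --y--> {q0, q2}  [seen]
{q0, q1, q2, q3} --x--> {q0, q1, q2, q3}  [seen]
{q0, q1, q2, q3} --y--> {q0, q1, q2}  [seen]
Reachable DFA states: {q0}, {q0, q2}, {q0, q2, q3}, {q0, q1, q2}, {q0, q1, q2, q3}.
Accepting DFA states (contain an NFA accepting state): {q0, q1, q2}, {q0, q1, q2, q3}.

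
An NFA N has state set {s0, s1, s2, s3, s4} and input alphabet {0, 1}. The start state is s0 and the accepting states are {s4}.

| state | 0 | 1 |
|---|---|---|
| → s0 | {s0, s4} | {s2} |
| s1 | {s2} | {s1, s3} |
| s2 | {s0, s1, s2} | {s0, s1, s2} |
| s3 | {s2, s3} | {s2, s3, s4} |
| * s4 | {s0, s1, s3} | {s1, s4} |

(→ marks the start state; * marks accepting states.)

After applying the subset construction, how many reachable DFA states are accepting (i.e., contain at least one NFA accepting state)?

6

Start state of the DFA: {s0}.
{s0} --0--> {s0, s4}  [new]
{s0} --1--> {s2}  [new]
{s0, s4} --0--> {s0, s1, s3, s4}  [new]
{s0, s4} --1--> {s1, s2, s4}  [new]
{s2} --0--> {s0, s1, s2}  [new]
{s2} --1--> {s0, s1, s2}  [seen]
{s0, s1, s3, s4} --0--> {s0, s1, s2, s3, s4}  [new]
{s0, s1, s3, s4} --1--> {s1, s2, s3, s4}  [new]
{s1, s2, s4} --0--> {s0, s1, s2, s3}  [new]
{s1, s2, s4} --1--> {s0, s1, s2, s3, s4}  [seen]
{s0, s1, s2} --0--> {s0, s1, s2, s4}  [new]
{s0, s1, s2} --1--> {s0, s1, s2, s3}  [seen]
{s0, s1, s2, s3, s4} --0--> {s0, s1, s2, s3, s4}  [seen]
{s0, s1, s2, s3, s4} --1--> {s0, s1, s2, s3, s4}  [seen]
{s1, s2, s3, s4} --0--> {s0, s1, s2, s3}  [seen]
{s1, s2, s3, s4} --1--> {s0, s1, s2, s3, s4}  [seen]
{s0, s1, s2, s3} --0--> {s0, s1, s2, s3, s4}  [seen]
{s0, s1, s2, s3} --1--> {s0, s1, s2, s3, s4}  [seen]
{s0, s1, s2, s4} --0--> {s0, s1, s2, s3, s4}  [seen]
{s0, s1, s2, s4} --1--> {s0, s1, s2, s3, s4}  [seen]
Reachable DFA states: {s0}, {s0, s4}, {s2}, {s0, s1, s3, s4}, {s1, s2, s4}, {s0, s1, s2}, {s0, s1, s2, s3, s4}, {s1, s2, s3, s4}, {s0, s1, s2, s3}, {s0, s1, s2, s4}.
Accepting DFA states (contain an NFA accepting state): {s0, s4}, {s0, s1, s3, s4}, {s1, s2, s4}, {s0, s1, s2, s3, s4}, {s1, s2, s3, s4}, {s0, s1, s2, s4}.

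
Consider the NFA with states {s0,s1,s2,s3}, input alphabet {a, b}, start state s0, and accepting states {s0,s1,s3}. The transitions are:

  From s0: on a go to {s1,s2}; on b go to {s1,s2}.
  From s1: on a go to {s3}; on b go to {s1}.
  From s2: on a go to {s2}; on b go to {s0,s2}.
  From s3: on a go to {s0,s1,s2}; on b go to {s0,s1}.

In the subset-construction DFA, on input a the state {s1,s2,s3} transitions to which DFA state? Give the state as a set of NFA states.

δ(s1,a) = {s3}; δ(s2,a) = {s2}; δ(s3,a) = {s0,s1,s2}.
Union: {s0,s1,s2,s3}.

{s0,s1,s2,s3}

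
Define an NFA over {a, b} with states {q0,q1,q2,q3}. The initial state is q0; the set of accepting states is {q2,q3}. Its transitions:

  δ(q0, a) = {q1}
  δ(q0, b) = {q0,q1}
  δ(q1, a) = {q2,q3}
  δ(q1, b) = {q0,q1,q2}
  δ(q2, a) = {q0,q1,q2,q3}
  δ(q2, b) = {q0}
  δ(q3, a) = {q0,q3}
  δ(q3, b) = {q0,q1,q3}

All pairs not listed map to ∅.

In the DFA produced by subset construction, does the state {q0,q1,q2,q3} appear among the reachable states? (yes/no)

yes

Start state of the DFA: {q0}.
{q0} --a--> {q1}  [new]
{q0} --b--> {q0,q1}  [new]
{q1} --a--> {q2,q3}  [new]
{q1} --b--> {q0,q1,q2}  [new]
{q0,q1} --a--> {q1,q2,q3}  [new]
{q0,q1} --b--> {q0,q1,q2}  [seen]
{q2,q3} --a--> {q0,q1,q2,q3}  [new]
{q2,q3} --b--> {q0,q1,q3}  [new]
{q0,q1,q2} --a--> {q0,q1,q2,q3}  [seen]
{q0,q1,q2} --b--> {q0,q1,q2}  [seen]
{q1,q2,q3} --a--> {q0,q1,q2,q3}  [seen]
{q1,q2,q3} --b--> {q0,q1,q2,q3}  [seen]
{q0,q1,q2,q3} --a--> {q0,q1,q2,q3}  [seen]
{q0,q1,q2,q3} --b--> {q0,q1,q2,q3}  [seen]
{q0,q1,q3} --a--> {q0,q1,q2,q3}  [seen]
{q0,q1,q3} --b--> {q0,q1,q2,q3}  [seen]
Reachable DFA states: {q0}, {q1}, {q0,q1}, {q2,q3}, {q0,q1,q2}, {q1,q2,q3}, {q0,q1,q2,q3}, {q0,q1,q3}.
{q0,q1,q2,q3} is among them.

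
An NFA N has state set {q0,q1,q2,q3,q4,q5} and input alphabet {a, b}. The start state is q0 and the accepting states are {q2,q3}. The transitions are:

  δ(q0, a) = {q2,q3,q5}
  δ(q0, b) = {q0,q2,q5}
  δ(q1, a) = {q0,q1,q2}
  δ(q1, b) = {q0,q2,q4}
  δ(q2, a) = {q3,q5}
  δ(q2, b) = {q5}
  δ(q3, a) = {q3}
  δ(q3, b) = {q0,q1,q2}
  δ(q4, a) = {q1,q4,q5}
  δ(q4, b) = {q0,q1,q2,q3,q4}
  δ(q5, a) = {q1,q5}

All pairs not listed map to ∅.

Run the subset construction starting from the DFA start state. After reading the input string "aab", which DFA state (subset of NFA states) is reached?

{q0,q1,q2,q4}

Start: {q0}.
δ(q0,a) = {q2,q3,q5}.
Union: {q2,q3,q5}.
After a: {q2,q3,q5}.
δ(q2,a) = {q3,q5}; δ(q3,a) = {q3}; δ(q5,a) = {q1,q5}.
Union: {q1,q3,q5}.
After a: {q1,q3,q5}.
δ(q1,b) = {q0,q2,q4}; δ(q3,b) = {q0,q1,q2}; δ(q5,b) = ∅.
Union: {q0,q1,q2,q4}.
After b: {q0,q1,q2,q4}.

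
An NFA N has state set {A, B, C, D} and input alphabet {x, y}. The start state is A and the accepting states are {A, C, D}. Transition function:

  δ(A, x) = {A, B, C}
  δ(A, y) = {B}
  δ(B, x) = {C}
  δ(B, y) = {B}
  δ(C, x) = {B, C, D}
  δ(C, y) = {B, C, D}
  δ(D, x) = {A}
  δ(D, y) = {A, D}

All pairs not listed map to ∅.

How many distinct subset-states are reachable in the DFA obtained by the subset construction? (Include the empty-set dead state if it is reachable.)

Start state of the DFA: {A}.
{A} --x--> {A, B, C}  [new]
{A} --y--> {B}  [new]
{A, B, C} --x--> {A, B, C, D}  [new]
{A, B, C} --y--> {B, C, D}  [new]
{B} --x--> {C}  [new]
{B} --y--> {B}  [seen]
{A, B, C, D} --x--> {A, B, C, D}  [seen]
{A, B, C, D} --y--> {A, B, C, D}  [seen]
{B, C, D} --x--> {A, B, C, D}  [seen]
{B, C, D} --y--> {A, B, C, D}  [seen]
{C} --x--> {B, C, D}  [seen]
{C} --y--> {B, C, D}  [seen]
Reachable DFA states: {A}, {A, B, C}, {B}, {A, B, C, D}, {B, C, D}, {C}.

6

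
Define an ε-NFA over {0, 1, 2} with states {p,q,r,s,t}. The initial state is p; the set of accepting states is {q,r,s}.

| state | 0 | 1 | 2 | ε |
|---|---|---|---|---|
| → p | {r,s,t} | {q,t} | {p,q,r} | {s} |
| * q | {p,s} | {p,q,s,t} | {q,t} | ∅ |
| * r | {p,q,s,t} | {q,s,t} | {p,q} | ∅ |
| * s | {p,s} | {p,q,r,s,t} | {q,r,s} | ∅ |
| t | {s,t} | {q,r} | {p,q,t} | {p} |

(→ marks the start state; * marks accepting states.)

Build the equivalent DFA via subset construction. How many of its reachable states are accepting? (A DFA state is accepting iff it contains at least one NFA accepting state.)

4

Start state of the DFA: {p,s} (ε-closure of the NFA start).
{p,s} --0--> {p,r,s,t}  [new]
{p,s} --1--> {p,q,r,s,t}  [new]
{p,s} --2--> {p,q,r,s}  [new]
{p,r,s,t} --0--> {p,q,r,s,t}  [seen]
{p,r,s,t} --1--> {p,q,r,s,t}  [seen]
{p,r,s,t} --2--> {p,q,r,s,t}  [seen]
{p,q,r,s,t} --0--> {p,q,r,s,t}  [seen]
{p,q,r,s,t} --1--> {p,q,r,s,t}  [seen]
{p,q,r,s,t} --2--> {p,q,r,s,t}  [seen]
{p,q,r,s} --0--> {p,q,r,s,t}  [seen]
{p,q,r,s} --1--> {p,q,r,s,t}  [seen]
{p,q,r,s} --2--> {p,q,r,s,t}  [seen]
Reachable DFA states: {p,s}, {p,r,s,t}, {p,q,r,s,t}, {p,q,r,s}.
Accepting DFA states (contain an NFA accepting state): {p,s}, {p,r,s,t}, {p,q,r,s,t}, {p,q,r,s}.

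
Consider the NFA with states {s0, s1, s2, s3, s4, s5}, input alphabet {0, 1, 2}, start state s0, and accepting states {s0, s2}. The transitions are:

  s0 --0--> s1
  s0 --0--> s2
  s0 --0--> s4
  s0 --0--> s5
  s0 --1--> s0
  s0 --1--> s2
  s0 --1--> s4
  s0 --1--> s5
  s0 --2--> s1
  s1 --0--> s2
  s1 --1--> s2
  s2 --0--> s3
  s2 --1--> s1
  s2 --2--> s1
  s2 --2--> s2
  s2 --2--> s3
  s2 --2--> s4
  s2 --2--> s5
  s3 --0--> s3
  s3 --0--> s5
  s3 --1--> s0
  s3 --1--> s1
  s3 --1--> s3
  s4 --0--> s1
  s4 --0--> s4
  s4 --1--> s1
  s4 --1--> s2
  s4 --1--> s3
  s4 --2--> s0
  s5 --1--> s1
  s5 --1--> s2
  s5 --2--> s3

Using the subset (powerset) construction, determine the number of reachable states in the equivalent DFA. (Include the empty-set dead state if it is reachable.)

Start state of the DFA: {s0}.
{s0} --0--> {s1, s2, s4, s5}  [new]
{s0} --1--> {s0, s2, s4, s5}  [new]
{s0} --2--> {s1}  [new]
{s1, s2, s4, s5} --0--> {s1, s2, s3, s4}  [new]
{s1, s2, s4, s5} --1--> {s1, s2, s3}  [new]
{s1, s2, s4, s5} --2--> {s0, s1, s2, s3, s4, s5}  [new]
{s0, s2, s4, s5} --0--> {s1, s2, s3, s4, s5}  [new]
{s0, s2, s4, s5} --1--> {s0, s1, s2, s3, s4, s5}  [seen]
{s0, s2, s4, s5} --2--> {s0, s1, s2, s3, s4, s5}  [seen]
{s1} --0--> {s2}  [new]
{s1} --1--> {s2}  [seen]
{s1} --2--> ∅  [new]
{s1, s2, s3, s4} --0--> {s1, s2, s3, s4, s5}  [seen]
{s1, s2, s3, s4} --1--> {s0, s1, s2, s3}  [new]
{s1, s2, s3, s4} --2--> {s0, s1, s2, s3, s4, s5}  [seen]
{s1, s2, s3} --0--> {s2, s3, s5}  [new]
{s1, s2, s3} --1--> {s0, s1, s2, s3}  [seen]
{s1, s2, s3} --2--> {s1, s2, s3, s4, s5}  [seen]
{s0, s1, s2, s3, s4, s5} --0--> {s1, s2, s3, s4, s5}  [seen]
{s0, s1, s2, s3, s4, s5} --1--> {s0, s1, s2, s3, s4, s5}  [seen]
{s0, s1, s2, s3, s4, s5} --2--> {s0, s1, s2, s3, s4, s5}  [seen]
{s1, s2, s3, s4, s5} --0--> {s1, s2, s3, s4, s5}  [seen]
{s1, s2, s3, s4, s5} --1--> {s0, s1, s2, s3}  [seen]
{s1, s2, s3, s4, s5} --2--> {s0, s1, s2, s3, s4, s5}  [seen]
{s2} --0--> {s3}  [new]
{s2} --1--> {s1}  [seen]
{s2} --2--> {s1, s2, s3, s4, s5}  [seen]
∅ --0--> ∅  [seen]
∅ --1--> ∅  [seen]
∅ --2--> ∅  [seen]
{s0, s1, s2, s3} --0--> {s1, s2, s3, s4, s5}  [seen]
{s0, s1, s2, s3} --1--> {s0, s1, s2, s3, s4, s5}  [seen]
{s0, s1, s2, s3} --2--> {s1, s2, s3, s4, s5}  [seen]
{s2, s3, s5} --0--> {s3, s5}  [new]
{s2, s3, s5} --1--> {s0, s1, s2, s3}  [seen]
{s2, s3, s5} --2--> {s1, s2, s3, s4, s5}  [seen]
{s3} --0--> {s3, s5}  [seen]
{s3} --1--> {s0, s1, s3}  [new]
{s3} --2--> ∅  [seen]
{s3, s5} --0--> {s3, s5}  [seen]
{s3, s5} --1--> {s0, s1, s2, s3}  [seen]
{s3, s5} --2--> {s3}  [seen]
{s0, s1, s3} --0--> {s1, s2, s3, s4, s5}  [seen]
{s0, s1, s3} --1--> {s0, s1, s2, s3, s4, s5}  [seen]
{s0, s1, s3} --2--> {s1}  [seen]
Reachable DFA states: {s0}, {s1, s2, s4, s5}, {s0, s2, s4, s5}, {s1}, {s1, s2, s3, s4}, {s1, s2, s3}, {s0, s1, s2, s3, s4, s5}, {s1, s2, s3, s4, s5}, {s2}, ∅, {s0, s1, s2, s3}, {s2, s3, s5}, {s3}, {s3, s5}, {s0, s1, s3}.

15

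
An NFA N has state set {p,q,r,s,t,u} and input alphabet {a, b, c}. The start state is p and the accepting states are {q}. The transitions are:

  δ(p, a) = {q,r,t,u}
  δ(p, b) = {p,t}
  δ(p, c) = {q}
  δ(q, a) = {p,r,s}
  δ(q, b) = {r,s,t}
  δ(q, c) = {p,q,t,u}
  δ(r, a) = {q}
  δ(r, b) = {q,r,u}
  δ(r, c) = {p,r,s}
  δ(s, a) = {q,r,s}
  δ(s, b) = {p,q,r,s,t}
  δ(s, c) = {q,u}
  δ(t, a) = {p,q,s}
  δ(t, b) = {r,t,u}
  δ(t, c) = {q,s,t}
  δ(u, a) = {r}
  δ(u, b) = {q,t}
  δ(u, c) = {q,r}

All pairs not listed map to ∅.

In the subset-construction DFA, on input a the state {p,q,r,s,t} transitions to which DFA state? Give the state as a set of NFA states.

{p,q,r,s,t,u}

δ(p,a) = {q,r,t,u}; δ(q,a) = {p,r,s}; δ(r,a) = {q}; δ(s,a) = {q,r,s}; δ(t,a) = {p,q,s}.
Union: {p,q,r,s,t,u}.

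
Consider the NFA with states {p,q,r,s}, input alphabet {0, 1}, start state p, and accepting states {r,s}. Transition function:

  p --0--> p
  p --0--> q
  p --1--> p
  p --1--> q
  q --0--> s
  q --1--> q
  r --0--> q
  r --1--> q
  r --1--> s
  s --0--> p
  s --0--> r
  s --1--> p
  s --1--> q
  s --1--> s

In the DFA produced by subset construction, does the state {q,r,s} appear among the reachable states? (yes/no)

Start state of the DFA: {p}.
{p} --0--> {p,q}  [new]
{p} --1--> {p,q}  [seen]
{p,q} --0--> {p,q,s}  [new]
{p,q} --1--> {p,q}  [seen]
{p,q,s} --0--> {p,q,r,s}  [new]
{p,q,s} --1--> {p,q,s}  [seen]
{p,q,r,s} --0--> {p,q,r,s}  [seen]
{p,q,r,s} --1--> {p,q,s}  [seen]
Reachable DFA states: {p}, {p,q}, {p,q,s}, {p,q,r,s}.
{q,r,s} is not among them.

no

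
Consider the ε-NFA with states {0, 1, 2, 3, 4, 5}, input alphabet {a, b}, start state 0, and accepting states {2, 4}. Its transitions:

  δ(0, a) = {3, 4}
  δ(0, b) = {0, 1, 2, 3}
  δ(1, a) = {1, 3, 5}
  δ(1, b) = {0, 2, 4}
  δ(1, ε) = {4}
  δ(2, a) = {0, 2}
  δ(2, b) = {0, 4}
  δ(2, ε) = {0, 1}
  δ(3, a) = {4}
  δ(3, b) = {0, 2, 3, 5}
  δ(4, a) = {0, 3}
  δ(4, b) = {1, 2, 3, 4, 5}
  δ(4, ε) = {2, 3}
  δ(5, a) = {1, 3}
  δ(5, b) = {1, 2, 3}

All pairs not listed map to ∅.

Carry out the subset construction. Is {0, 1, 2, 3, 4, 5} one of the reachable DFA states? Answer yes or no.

Start state of the DFA: {0} (ε-closure of the NFA start).
{0} --a--> {0, 1, 2, 3, 4}  [new]
{0} --b--> {0, 1, 2, 3, 4}  [seen]
{0, 1, 2, 3, 4} --a--> {0, 1, 2, 3, 4, 5}  [new]
{0, 1, 2, 3, 4} --b--> {0, 1, 2, 3, 4, 5}  [seen]
{0, 1, 2, 3, 4, 5} --a--> {0, 1, 2, 3, 4, 5}  [seen]
{0, 1, 2, 3, 4, 5} --b--> {0, 1, 2, 3, 4, 5}  [seen]
Reachable DFA states: {0}, {0, 1, 2, 3, 4}, {0, 1, 2, 3, 4, 5}.
{0, 1, 2, 3, 4, 5} is among them.

yes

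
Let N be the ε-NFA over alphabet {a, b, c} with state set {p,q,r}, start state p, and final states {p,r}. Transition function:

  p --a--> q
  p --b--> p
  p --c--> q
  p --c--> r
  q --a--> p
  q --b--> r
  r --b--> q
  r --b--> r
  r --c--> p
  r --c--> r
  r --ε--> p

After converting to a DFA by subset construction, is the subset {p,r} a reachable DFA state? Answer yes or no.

yes

Start state of the DFA: {p} (ε-closure of the NFA start).
{p} --a--> {q}  [new]
{p} --b--> {p}  [seen]
{p} --c--> {p,q,r}  [new]
{q} --a--> {p}  [seen]
{q} --b--> {p,r}  [new]
{q} --c--> ∅  [new]
{p,q,r} --a--> {p,q}  [new]
{p,q,r} --b--> {p,q,r}  [seen]
{p,q,r} --c--> {p,q,r}  [seen]
{p,r} --a--> {q}  [seen]
{p,r} --b--> {p,q,r}  [seen]
{p,r} --c--> {p,q,r}  [seen]
∅ --a--> ∅  [seen]
∅ --b--> ∅  [seen]
∅ --c--> ∅  [seen]
{p,q} --a--> {p,q}  [seen]
{p,q} --b--> {p,r}  [seen]
{p,q} --c--> {p,q,r}  [seen]
Reachable DFA states: {p}, {q}, {p,q,r}, {p,r}, ∅, {p,q}.
{p,r} is among them.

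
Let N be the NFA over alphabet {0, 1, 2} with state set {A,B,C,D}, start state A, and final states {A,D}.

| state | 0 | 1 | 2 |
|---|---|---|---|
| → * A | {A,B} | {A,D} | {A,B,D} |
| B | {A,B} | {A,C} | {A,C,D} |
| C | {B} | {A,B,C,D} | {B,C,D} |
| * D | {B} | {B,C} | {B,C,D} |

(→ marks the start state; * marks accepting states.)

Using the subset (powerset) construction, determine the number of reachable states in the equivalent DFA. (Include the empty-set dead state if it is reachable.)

Start state of the DFA: {A}.
{A} --0--> {A,B}  [new]
{A} --1--> {A,D}  [new]
{A} --2--> {A,B,D}  [new]
{A,B} --0--> {A,B}  [seen]
{A,B} --1--> {A,C,D}  [new]
{A,B} --2--> {A,B,C,D}  [new]
{A,D} --0--> {A,B}  [seen]
{A,D} --1--> {A,B,C,D}  [seen]
{A,D} --2--> {A,B,C,D}  [seen]
{A,B,D} --0--> {A,B}  [seen]
{A,B,D} --1--> {A,B,C,D}  [seen]
{A,B,D} --2--> {A,B,C,D}  [seen]
{A,C,D} --0--> {A,B}  [seen]
{A,C,D} --1--> {A,B,C,D}  [seen]
{A,C,D} --2--> {A,B,C,D}  [seen]
{A,B,C,D} --0--> {A,B}  [seen]
{A,B,C,D} --1--> {A,B,C,D}  [seen]
{A,B,C,D} --2--> {A,B,C,D}  [seen]
Reachable DFA states: {A}, {A,B}, {A,D}, {A,B,D}, {A,C,D}, {A,B,C,D}.

6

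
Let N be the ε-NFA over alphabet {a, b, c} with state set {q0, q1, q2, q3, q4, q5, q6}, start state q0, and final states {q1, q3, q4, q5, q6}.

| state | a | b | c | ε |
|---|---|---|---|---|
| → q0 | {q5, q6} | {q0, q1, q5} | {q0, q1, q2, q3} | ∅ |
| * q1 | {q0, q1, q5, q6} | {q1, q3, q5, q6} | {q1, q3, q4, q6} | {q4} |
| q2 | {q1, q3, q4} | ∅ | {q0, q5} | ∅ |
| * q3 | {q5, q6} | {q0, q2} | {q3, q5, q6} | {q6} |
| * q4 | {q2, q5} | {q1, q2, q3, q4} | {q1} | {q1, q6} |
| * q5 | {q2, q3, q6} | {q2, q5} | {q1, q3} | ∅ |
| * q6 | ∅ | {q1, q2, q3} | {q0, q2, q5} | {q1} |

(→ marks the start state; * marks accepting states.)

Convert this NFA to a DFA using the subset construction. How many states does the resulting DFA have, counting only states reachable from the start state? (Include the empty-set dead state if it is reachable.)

6

Start state of the DFA: {q0} (ε-closure of the NFA start).
{q0} --a--> {q1, q4, q5, q6}  [new]
{q0} --b--> {q0, q1, q4, q5, q6}  [new]
{q0} --c--> {q0, q1, q2, q3, q4, q6}  [new]
{q1, q4, q5, q6} --a--> {q0, q1, q2, q3, q4, q5, q6}  [new]
{q1, q4, q5, q6} --b--> {q1, q2, q3, q4, q5, q6}  [new]
{q1, q4, q5, q6} --c--> {q0, q1, q2, q3, q4, q5, q6}  [seen]
{q0, q1, q4, q5, q6} --a--> {q0, q1, q2, q3, q4, q5, q6}  [seen]
{q0, q1, q4, q5, q6} --b--> {q0, q1, q2, q3, q4, q5, q6}  [seen]
{q0, q1, q4, q5, q6} --c--> {q0, q1, q2, q3, q4, q5, q6}  [seen]
{q0, q1, q2, q3, q4, q6} --a--> {q0, q1, q2, q3, q4, q5, q6}  [seen]
{q0, q1, q2, q3, q4, q6} --b--> {q0, q1, q2, q3, q4, q5, q6}  [seen]
{q0, q1, q2, q3, q4, q6} --c--> {q0, q1, q2, q3, q4, q5, q6}  [seen]
{q0, q1, q2, q3, q4, q5, q6} --a--> {q0, q1, q2, q3, q4, q5, q6}  [seen]
{q0, q1, q2, q3, q4, q5, q6} --b--> {q0, q1, q2, q3, q4, q5, q6}  [seen]
{q0, q1, q2, q3, q4, q5, q6} --c--> {q0, q1, q2, q3, q4, q5, q6}  [seen]
{q1, q2, q3, q4, q5, q6} --a--> {q0, q1, q2, q3, q4, q5, q6}  [seen]
{q1, q2, q3, q4, q5, q6} --b--> {q0, q1, q2, q3, q4, q5, q6}  [seen]
{q1, q2, q3, q4, q5, q6} --c--> {q0, q1, q2, q3, q4, q5, q6}  [seen]
Reachable DFA states: {q0}, {q1, q4, q5, q6}, {q0, q1, q4, q5, q6}, {q0, q1, q2, q3, q4, q6}, {q0, q1, q2, q3, q4, q5, q6}, {q1, q2, q3, q4, q5, q6}.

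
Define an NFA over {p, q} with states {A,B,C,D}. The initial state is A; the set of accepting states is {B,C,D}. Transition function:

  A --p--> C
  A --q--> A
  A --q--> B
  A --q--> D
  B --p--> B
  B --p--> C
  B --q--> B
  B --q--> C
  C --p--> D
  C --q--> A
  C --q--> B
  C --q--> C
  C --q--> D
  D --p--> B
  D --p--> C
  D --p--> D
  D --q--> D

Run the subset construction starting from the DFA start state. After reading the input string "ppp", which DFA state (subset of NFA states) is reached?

Start: {A}.
δ(A,p) = {C}.
Union: {C}.
After p: {C}.
δ(C,p) = {D}.
Union: {D}.
After p: {D}.
δ(D,p) = {B,C,D}.
Union: {B,C,D}.
After p: {B,C,D}.

{B,C,D}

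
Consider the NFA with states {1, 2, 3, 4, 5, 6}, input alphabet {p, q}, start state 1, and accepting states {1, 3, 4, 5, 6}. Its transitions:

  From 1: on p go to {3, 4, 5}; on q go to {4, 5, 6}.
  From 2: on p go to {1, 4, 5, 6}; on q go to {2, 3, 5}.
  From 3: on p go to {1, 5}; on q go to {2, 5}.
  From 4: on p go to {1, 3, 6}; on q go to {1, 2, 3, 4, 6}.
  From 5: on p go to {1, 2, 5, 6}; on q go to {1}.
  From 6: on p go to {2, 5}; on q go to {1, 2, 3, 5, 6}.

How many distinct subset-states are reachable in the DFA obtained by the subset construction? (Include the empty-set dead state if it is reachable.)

5

Start state of the DFA: {1}.
{1} --p--> {3, 4, 5}  [new]
{1} --q--> {4, 5, 6}  [new]
{3, 4, 5} --p--> {1, 2, 3, 5, 6}  [new]
{3, 4, 5} --q--> {1, 2, 3, 4, 5, 6}  [new]
{4, 5, 6} --p--> {1, 2, 3, 5, 6}  [seen]
{4, 5, 6} --q--> {1, 2, 3, 4, 5, 6}  [seen]
{1, 2, 3, 5, 6} --p--> {1, 2, 3, 4, 5, 6}  [seen]
{1, 2, 3, 5, 6} --q--> {1, 2, 3, 4, 5, 6}  [seen]
{1, 2, 3, 4, 5, 6} --p--> {1, 2, 3, 4, 5, 6}  [seen]
{1, 2, 3, 4, 5, 6} --q--> {1, 2, 3, 4, 5, 6}  [seen]
Reachable DFA states: {1}, {3, 4, 5}, {4, 5, 6}, {1, 2, 3, 5, 6}, {1, 2, 3, 4, 5, 6}.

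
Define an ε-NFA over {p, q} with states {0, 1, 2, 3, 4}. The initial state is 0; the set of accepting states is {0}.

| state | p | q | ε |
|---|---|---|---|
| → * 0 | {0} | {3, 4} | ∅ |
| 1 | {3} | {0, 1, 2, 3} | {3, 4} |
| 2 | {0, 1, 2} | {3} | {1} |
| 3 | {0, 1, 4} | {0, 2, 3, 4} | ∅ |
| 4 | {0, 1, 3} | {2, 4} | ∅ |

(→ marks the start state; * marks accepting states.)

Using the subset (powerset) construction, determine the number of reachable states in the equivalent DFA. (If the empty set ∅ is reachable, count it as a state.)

4

Start state of the DFA: {0} (ε-closure of the NFA start).
{0} --p--> {0}  [seen]
{0} --q--> {3, 4}  [new]
{3, 4} --p--> {0, 1, 3, 4}  [new]
{3, 4} --q--> {0, 1, 2, 3, 4}  [new]
{0, 1, 3, 4} --p--> {0, 1, 3, 4}  [seen]
{0, 1, 3, 4} --q--> {0, 1, 2, 3, 4}  [seen]
{0, 1, 2, 3, 4} --p--> {0, 1, 2, 3, 4}  [seen]
{0, 1, 2, 3, 4} --q--> {0, 1, 2, 3, 4}  [seen]
Reachable DFA states: {0}, {3, 4}, {0, 1, 3, 4}, {0, 1, 2, 3, 4}.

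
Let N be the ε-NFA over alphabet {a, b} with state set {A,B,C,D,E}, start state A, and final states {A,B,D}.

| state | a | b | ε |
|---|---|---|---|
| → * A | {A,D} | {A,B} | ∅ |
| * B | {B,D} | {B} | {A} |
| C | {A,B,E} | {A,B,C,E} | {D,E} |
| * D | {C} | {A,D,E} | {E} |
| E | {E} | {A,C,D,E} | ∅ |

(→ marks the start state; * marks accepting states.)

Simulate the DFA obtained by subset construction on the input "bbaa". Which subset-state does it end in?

{A,B,C,D,E}

Start: {A}.
δ(A,b) = {A,B}.
Union: {A,B}.
After b: {A,B}.
δ(A,b) = {A,B}; δ(B,b) = {B}.
Union: {A,B}.
After b: {A,B}.
δ(A,a) = {A,D}; δ(B,a) = {B,D}.
Union: {A,B,D}.
ε-closure gives {A,B,D,E}.
After a: {A,B,D,E}.
δ(A,a) = {A,D}; δ(B,a) = {B,D}; δ(D,a) = {C}; δ(E,a) = {E}.
Union: {A,B,C,D,E}.
After a: {A,B,C,D,E}.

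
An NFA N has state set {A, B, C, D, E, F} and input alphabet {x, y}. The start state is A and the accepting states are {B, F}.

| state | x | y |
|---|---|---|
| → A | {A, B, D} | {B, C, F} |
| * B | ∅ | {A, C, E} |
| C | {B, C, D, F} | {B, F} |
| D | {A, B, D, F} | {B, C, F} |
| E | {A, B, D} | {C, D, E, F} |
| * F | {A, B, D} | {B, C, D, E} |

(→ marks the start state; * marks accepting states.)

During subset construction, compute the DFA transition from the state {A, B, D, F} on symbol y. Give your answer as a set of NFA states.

δ(A,y) = {B, C, F}; δ(B,y) = {A, C, E}; δ(D,y) = {B, C, F}; δ(F,y) = {B, C, D, E}.
Union: {A, B, C, D, E, F}.

{A, B, C, D, E, F}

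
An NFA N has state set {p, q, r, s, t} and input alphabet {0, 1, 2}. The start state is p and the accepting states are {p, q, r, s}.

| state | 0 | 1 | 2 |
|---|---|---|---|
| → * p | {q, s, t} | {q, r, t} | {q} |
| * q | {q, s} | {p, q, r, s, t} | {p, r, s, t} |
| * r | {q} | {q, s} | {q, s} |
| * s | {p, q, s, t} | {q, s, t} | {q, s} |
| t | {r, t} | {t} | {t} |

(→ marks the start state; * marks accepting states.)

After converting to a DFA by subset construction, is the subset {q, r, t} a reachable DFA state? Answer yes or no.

yes

Start state of the DFA: {p}.
{p} --0--> {q, s, t}  [new]
{p} --1--> {q, r, t}  [new]
{p} --2--> {q}  [new]
{q, s, t} --0--> {p, q, r, s, t}  [new]
{q, s, t} --1--> {p, q, r, s, t}  [seen]
{q, s, t} --2--> {p, q, r, s, t}  [seen]
{q, r, t} --0--> {q, r, s, t}  [new]
{q, r, t} --1--> {p, q, r, s, t}  [seen]
{q, r, t} --2--> {p, q, r, s, t}  [seen]
{q} --0--> {q, s}  [new]
{q} --1--> {p, q, r, s, t}  [seen]
{q} --2--> {p, r, s, t}  [new]
{p, q, r, s, t} --0--> {p, q, r, s, t}  [seen]
{p, q, r, s, t} --1--> {p, q, r, s, t}  [seen]
{p, q, r, s, t} --2--> {p, q, r, s, t}  [seen]
{q, r, s, t} --0--> {p, q, r, s, t}  [seen]
{q, r, s, t} --1--> {p, q, r, s, t}  [seen]
{q, r, s, t} --2--> {p, q, r, s, t}  [seen]
{q, s} --0--> {p, q, s, t}  [new]
{q, s} --1--> {p, q, r, s, t}  [seen]
{q, s} --2--> {p, q, r, s, t}  [seen]
{p, r, s, t} --0--> {p, q, r, s, t}  [seen]
{p, r, s, t} --1--> {q, r, s, t}  [seen]
{p, r, s, t} --2--> {q, s, t}  [seen]
{p, q, s, t} --0--> {p, q, r, s, t}  [seen]
{p, q, s, t} --1--> {p, q, r, s, t}  [seen]
{p, q, s, t} --2--> {p, q, r, s, t}  [seen]
Reachable DFA states: {p}, {q, s, t}, {q, r, t}, {q}, {p, q, r, s, t}, {q, r, s, t}, {q, s}, {p, r, s, t}, {p, q, s, t}.
{q, r, t} is among them.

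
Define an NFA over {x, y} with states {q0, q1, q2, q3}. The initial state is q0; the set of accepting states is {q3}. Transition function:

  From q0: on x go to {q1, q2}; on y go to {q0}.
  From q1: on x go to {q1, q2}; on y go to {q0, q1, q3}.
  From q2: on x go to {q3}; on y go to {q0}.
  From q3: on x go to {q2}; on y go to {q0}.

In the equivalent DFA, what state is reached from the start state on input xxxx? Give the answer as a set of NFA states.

{q1, q2, q3}

Start: {q0}.
δ(q0,x) = {q1, q2}.
Union: {q1, q2}.
After x: {q1, q2}.
δ(q1,x) = {q1, q2}; δ(q2,x) = {q3}.
Union: {q1, q2, q3}.
After x: {q1, q2, q3}.
δ(q1,x) = {q1, q2}; δ(q2,x) = {q3}; δ(q3,x) = {q2}.
Union: {q1, q2, q3}.
After x: {q1, q2, q3}.
δ(q1,x) = {q1, q2}; δ(q2,x) = {q3}; δ(q3,x) = {q2}.
Union: {q1, q2, q3}.
After x: {q1, q2, q3}.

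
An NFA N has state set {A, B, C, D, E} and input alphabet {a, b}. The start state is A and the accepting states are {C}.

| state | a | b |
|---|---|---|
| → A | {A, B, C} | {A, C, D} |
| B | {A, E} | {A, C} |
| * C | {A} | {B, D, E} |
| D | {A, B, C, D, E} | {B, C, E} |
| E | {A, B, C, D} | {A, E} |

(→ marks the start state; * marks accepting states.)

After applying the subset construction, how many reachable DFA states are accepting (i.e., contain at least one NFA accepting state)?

4

Start state of the DFA: {A}.
{A} --a--> {A, B, C}  [new]
{A} --b--> {A, C, D}  [new]
{A, B, C} --a--> {A, B, C, E}  [new]
{A, B, C} --b--> {A, B, C, D, E}  [new]
{A, C, D} --a--> {A, B, C, D, E}  [seen]
{A, C, D} --b--> {A, B, C, D, E}  [seen]
{A, B, C, E} --a--> {A, B, C, D, E}  [seen]
{A, B, C, E} --b--> {A, B, C, D, E}  [seen]
{A, B, C, D, E} --a--> {A, B, C, D, E}  [seen]
{A, B, C, D, E} --b--> {A, B, C, D, E}  [seen]
Reachable DFA states: {A}, {A, B, C}, {A, C, D}, {A, B, C, E}, {A, B, C, D, E}.
Accepting DFA states (contain an NFA accepting state): {A, B, C}, {A, C, D}, {A, B, C, E}, {A, B, C, D, E}.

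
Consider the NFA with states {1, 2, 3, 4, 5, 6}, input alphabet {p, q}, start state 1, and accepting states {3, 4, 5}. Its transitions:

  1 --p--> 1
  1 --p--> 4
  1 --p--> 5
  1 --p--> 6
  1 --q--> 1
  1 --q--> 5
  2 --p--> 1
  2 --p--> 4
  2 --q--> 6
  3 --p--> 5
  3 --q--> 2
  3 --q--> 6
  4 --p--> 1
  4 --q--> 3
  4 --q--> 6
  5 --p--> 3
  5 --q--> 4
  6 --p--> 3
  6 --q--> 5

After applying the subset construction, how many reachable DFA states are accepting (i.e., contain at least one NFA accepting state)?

Start state of the DFA: {1}.
{1} --p--> {1, 4, 5, 6}  [new]
{1} --q--> {1, 5}  [new]
{1, 4, 5, 6} --p--> {1, 3, 4, 5, 6}  [new]
{1, 4, 5, 6} --q--> {1, 3, 4, 5, 6}  [seen]
{1, 5} --p--> {1, 3, 4, 5, 6}  [seen]
{1, 5} --q--> {1, 4, 5}  [new]
{1, 3, 4, 5, 6} --p--> {1, 3, 4, 5, 6}  [seen]
{1, 3, 4, 5, 6} --q--> {1, 2, 3, 4, 5, 6}  [new]
{1, 4, 5} --p--> {1, 3, 4, 5, 6}  [seen]
{1, 4, 5} --q--> {1, 3, 4, 5, 6}  [seen]
{1, 2, 3, 4, 5, 6} --p--> {1, 3, 4, 5, 6}  [seen]
{1, 2, 3, 4, 5, 6} --q--> {1, 2, 3, 4, 5, 6}  [seen]
Reachable DFA states: {1}, {1, 4, 5, 6}, {1, 5}, {1, 3, 4, 5, 6}, {1, 4, 5}, {1, 2, 3, 4, 5, 6}.
Accepting DFA states (contain an NFA accepting state): {1, 4, 5, 6}, {1, 5}, {1, 3, 4, 5, 6}, {1, 4, 5}, {1, 2, 3, 4, 5, 6}.

5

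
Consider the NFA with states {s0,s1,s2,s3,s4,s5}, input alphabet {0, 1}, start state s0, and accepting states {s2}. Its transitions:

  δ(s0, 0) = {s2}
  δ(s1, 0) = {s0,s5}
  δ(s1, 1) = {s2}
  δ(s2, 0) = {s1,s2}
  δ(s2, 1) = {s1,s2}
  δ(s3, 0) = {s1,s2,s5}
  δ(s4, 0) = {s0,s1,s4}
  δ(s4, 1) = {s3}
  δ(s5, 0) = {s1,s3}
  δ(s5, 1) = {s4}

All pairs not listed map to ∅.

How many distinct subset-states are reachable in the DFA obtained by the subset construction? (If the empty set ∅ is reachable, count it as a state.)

11

Start state of the DFA: {s0}.
{s0} --0--> {s2}  [new]
{s0} --1--> ∅  [new]
{s2} --0--> {s1,s2}  [new]
{s2} --1--> {s1,s2}  [seen]
∅ --0--> ∅  [seen]
∅ --1--> ∅  [seen]
{s1,s2} --0--> {s0,s1,s2,s5}  [new]
{s1,s2} --1--> {s1,s2}  [seen]
{s0,s1,s2,s5} --0--> {s0,s1,s2,s3,s5}  [new]
{s0,s1,s2,s5} --1--> {s1,s2,s4}  [new]
{s0,s1,s2,s3,s5} --0--> {s0,s1,s2,s3,s5}  [seen]
{s0,s1,s2,s3,s5} --1--> {s1,s2,s4}  [seen]
{s1,s2,s4} --0--> {s0,s1,s2,s4,s5}  [new]
{s1,s2,s4} --1--> {s1,s2,s3}  [new]
{s0,s1,s2,s4,s5} --0--> {s0,s1,s2,s3,s4,s5}  [new]
{s0,s1,s2,s4,s5} --1--> {s1,s2,s3,s4}  [new]
{s1,s2,s3} --0--> {s0,s1,s2,s5}  [seen]
{s1,s2,s3} --1--> {s1,s2}  [seen]
{s0,s1,s2,s3,s4,s5} --0--> {s0,s1,s2,s3,s4,s5}  [seen]
{s0,s1,s2,s3,s4,s5} --1--> {s1,s2,s3,s4}  [seen]
{s1,s2,s3,s4} --0--> {s0,s1,s2,s4,s5}  [seen]
{s1,s2,s3,s4} --1--> {s1,s2,s3}  [seen]
Reachable DFA states: {s0}, {s2}, ∅, {s1,s2}, {s0,s1,s2,s5}, {s0,s1,s2,s3,s5}, {s1,s2,s4}, {s0,s1,s2,s4,s5}, {s1,s2,s3}, {s0,s1,s2,s3,s4,s5}, {s1,s2,s3,s4}.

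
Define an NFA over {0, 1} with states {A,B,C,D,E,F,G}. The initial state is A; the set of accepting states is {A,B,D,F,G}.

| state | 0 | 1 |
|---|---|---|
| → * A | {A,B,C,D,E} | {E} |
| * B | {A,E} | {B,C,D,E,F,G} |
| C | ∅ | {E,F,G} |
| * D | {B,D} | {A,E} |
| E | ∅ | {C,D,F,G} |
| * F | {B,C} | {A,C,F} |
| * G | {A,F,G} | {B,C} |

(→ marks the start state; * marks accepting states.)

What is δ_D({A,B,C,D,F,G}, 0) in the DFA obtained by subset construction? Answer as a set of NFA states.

{A,B,C,D,E,F,G}

δ(A,0) = {A,B,C,D,E}; δ(B,0) = {A,E}; δ(C,0) = ∅; δ(D,0) = {B,D}; δ(F,0) = {B,C}; δ(G,0) = {A,F,G}.
Union: {A,B,C,D,E,F,G}.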